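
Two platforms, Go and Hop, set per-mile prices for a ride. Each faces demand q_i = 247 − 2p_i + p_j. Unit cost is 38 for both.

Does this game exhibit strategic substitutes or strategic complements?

strategic complements

Go's profit: π = (p_{Go} − 38)(247 − 2p_{Go} + p_{Hop}).
∂π/∂p_{Go} = 323 − 4p_{Go} + p_{Hop} = 0 ⇒ p_{Go} = 80.75 + 0.25p_{Hop}.
The best-response slope dp_{Go}/dp_{Hop} = 0.25 > 0: the reaction function is upward-sloping, so the choices are strategic complements.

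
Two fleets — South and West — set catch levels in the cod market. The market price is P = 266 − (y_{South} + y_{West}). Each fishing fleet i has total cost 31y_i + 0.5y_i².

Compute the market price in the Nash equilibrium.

148.5

Fishing fleet South's profit: π = y_{South}(266 − (y_{South} + y_{West})) − 31y_{South} − 0.5y_{South}².
∂π/∂y_{South} = 235 − 3y_{South} − y_{West} = 0, so y_{South} = 235/3 − (1/3)y_{West}.
The game is symmetric, so in equilibrium y_{West} = y_{South}: the reaction function gives (4/3)y_{South} = 235/3, hence y_{South} = 58.75.
Equilibrium price: P = 266 − 117.5 = 148.5.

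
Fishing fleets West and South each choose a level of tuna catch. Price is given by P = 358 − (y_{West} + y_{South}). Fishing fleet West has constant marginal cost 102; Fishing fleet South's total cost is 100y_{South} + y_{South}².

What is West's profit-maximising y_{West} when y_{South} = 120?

Fishing fleet West's profit: π = y_{West}(358 − (y_{West} + y_{South})) − 102y_{West}.
∂π/∂y_{West} = 256 − 2y_{West} − y_{South} = 0, so y_{West} = 128 − 0.5y_{South}.
At y_{South} = 120: y_{West} = 128 − 0.5·120 = 68.

68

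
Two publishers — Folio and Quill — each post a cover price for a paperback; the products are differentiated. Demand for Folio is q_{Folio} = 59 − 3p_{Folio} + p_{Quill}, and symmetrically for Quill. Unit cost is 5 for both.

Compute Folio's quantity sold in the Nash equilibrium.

29.4

Folio's profit: π = (p_{Folio} − 5)(59 − 3p_{Folio} + p_{Quill}).
∂π/∂p_{Folio} = 74 − 6p_{Folio} + p_{Quill} = 0 ⇒ p_{Folio} = 37/3 + (1/6)p_{Quill}.
By symmetry p_{Quill} = p_{Folio}; substituting into the reaction function, (5/6)p_{Folio} = 37/3 and p_{Folio} = 14.8.
q_{Folio} = 59 − 3·14.8 + 14.8 = 29.4.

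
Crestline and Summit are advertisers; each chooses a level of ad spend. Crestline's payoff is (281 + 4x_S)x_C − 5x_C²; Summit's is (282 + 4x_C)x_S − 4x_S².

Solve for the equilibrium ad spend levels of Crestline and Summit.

52.75, 61.625

Expanding Crestline's payoff: 281x_C + 4x_Sx_C − 5x_C².
∂π/∂x_C = 281 + 4x_S − 10x_C = 0, so x_C = 28.1 + 0.4x_S.
Likewise for Summit: x_S = 35.25 + 0.5x_C.
Solving the two reaction functions simultaneously: (1 − (0.4)(0.5))x_C = 28.1 + 0.4·35.25, so 0.8x_C = 42.2 and x_C = 52.75.
Then x_S = 35.25 + 0.5·52.75 = 61.625.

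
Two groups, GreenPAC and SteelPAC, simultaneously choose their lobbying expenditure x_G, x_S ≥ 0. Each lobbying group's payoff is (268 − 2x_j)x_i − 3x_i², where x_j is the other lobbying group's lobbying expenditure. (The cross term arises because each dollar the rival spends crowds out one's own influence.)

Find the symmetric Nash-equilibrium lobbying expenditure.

GreenPAC's payoff is (268 − 2x_S)x_G − 3x_G².
∂π/∂x_G = 268 − 2x_S − 6x_G = 0, so x_G = 134/3 − (1/3)x_S.
Setting x_G = x_S in the reaction function: x_G = 134/3 − (1/3)x_G, so x_G = (134/3) / (4/3) = 33.5.

33.5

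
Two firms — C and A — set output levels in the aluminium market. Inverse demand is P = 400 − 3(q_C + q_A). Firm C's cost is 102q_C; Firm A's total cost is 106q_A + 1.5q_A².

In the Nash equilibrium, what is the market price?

Firm C's profit: π = q_C(400 − 3(q_C + q_A)) − 102q_C.
∂π/∂q_C = 298 − 6q_C − 3q_A = 0, so q_C = 149/3 − 0.5q_A.
For A: ∂π/∂q_A = 294 − 9q_A − 3q_C = 0 ⇒ q_A = 98/3 − (1/3)q_C.
Plugging q_A into C's best response: q_C = 149/3 − 0.5(98/3 − (1/3)q_C) ⇒ (5/6)q_C = 100/3, so q_C = 40.
Then q_A = 98/3 − (1/3)·40 = 58/3.
Equilibrium price: P = 400 − 3·(178/3) = 222.

222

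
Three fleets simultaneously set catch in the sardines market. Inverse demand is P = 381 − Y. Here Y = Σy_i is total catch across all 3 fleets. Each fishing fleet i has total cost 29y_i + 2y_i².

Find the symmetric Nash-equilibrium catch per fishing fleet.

44

A representative fishing fleet's profit is π_i = y_i(381 − Y) − 29y_i − 2y_i², with Y = y_i + Σ_{j≠i} y_j.
First-order condition: 352 − 6y_i − Σ_{j≠i} y_j = 0.
With identical fishing fleets, set every y_j = y: then 352 − 6y − 2y = 0, i.e. y = 352/8 = 44.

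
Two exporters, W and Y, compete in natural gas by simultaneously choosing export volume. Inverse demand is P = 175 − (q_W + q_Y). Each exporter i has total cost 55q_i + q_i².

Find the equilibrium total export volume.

Exporter W's profit: π = q_W(175 − (q_W + q_Y)) − 55q_W − q_W².
∂π/∂q_W = 120 − 4q_W − q_Y = 0, so q_W = 30 − 0.25q_Y.
By symmetry q_Y = q_W; substituting into the reaction function, 1.25q_W = 30 and q_W = 24.
Total export volume: 24 + 24 = 48.

48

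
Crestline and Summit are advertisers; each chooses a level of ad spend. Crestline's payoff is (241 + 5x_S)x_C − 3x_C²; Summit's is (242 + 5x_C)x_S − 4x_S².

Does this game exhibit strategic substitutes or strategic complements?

Expanding Crestline's payoff: 241x_C + 5x_Sx_C − 3x_C².
∂π/∂x_C = 241 + 5x_S − 6x_C = 0, so x_C = 241/6 + (5/6)x_S.
The best-response slope dx_C/dx_S = 5/6 > 0: the reaction function is upward-sloping, so the choices are strategic complements.

strategic complements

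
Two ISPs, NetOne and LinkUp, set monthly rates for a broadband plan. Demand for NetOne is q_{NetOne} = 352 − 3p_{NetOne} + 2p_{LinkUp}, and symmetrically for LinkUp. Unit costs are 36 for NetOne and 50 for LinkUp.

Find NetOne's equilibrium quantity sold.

NetOne's profit: π = (p_{NetOne} − 36)(352 − 3p_{NetOne} + 2p_{LinkUp}).
∂π/∂p_{NetOne} = 460 − 6p_{NetOne} + 2p_{LinkUp} = 0 ⇒ p_{NetOne} = 230/3 + (1/3)p_{LinkUp}.
Similarly p_{LinkUp} = 251/3 + (1/3)p_{NetOne}.
Solving the two reaction functions simultaneously: (1 − (1/3)(1/3))p_{NetOne} = 230/3 + (1/3)·(251/3), so (8/9)p_{NetOne} = 941/9 and p_{NetOne} = 117.625.
Then p_{LinkUp} = 251/3 + (1/3)·117.625 = 122.875.
q_{NetOne} = 352 − 3·117.625 + 2·122.875 = 244.875.

244.875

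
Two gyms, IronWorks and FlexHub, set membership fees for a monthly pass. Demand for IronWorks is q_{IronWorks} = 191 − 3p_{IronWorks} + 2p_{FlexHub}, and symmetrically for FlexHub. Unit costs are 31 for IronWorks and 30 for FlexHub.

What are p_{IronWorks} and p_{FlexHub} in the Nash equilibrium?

IronWorks's profit: π = (p_{IronWorks} − 31)(191 − 3p_{IronWorks} + 2p_{FlexHub}).
∂π/∂p_{IronWorks} = 284 − 6p_{IronWorks} + 2p_{FlexHub} = 0 ⇒ p_{IronWorks} = 142/3 + (1/3)p_{FlexHub}.
Similarly p_{FlexHub} = 281/6 + (1/3)p_{IronWorks}.
Plugging p_{FlexHub} into IronWorks's best response: p_{IronWorks} = 142/3 + (1/3)(281/6 + (1/3)p_{IronWorks}) ⇒ (8/9)p_{IronWorks} = 1133/18, so p_{IronWorks} = 70.8125.
Then p_{FlexHub} = 281/6 + (1/3)·70.8125 = 70.4375.

70.8125, 70.4375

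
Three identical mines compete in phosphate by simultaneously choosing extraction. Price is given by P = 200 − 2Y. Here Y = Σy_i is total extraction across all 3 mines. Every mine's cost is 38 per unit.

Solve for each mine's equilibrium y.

20.25

A representative mine's profit is π_i = y_i(200 − 2Y) − 38y_i, with Y = y_i + Σ_{j≠i} y_j.
First-order condition: 162 − 4y_i − 2Σ_{j≠i} y_j = 0.
With identical mines, set every y_j = y: then 162 − 4y − 4y = 0, i.e. y = 162/8 = 20.25.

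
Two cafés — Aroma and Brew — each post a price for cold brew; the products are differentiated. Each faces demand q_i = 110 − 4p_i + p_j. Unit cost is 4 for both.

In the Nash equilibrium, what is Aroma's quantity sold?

56

Aroma's profit: π = (p_{Aroma} − 4)(110 − 4p_{Aroma} + p_{Brew}).
∂π/∂p_{Aroma} = 126 − 8p_{Aroma} + p_{Brew} = 0 ⇒ p_{Aroma} = 15.75 + 0.125p_{Brew}.
By symmetry p_{Brew} = p_{Aroma}; substituting into the reaction function, 0.875p_{Aroma} = 15.75 and p_{Aroma} = 18.
q_{Aroma} = 110 − 4·18 + 18 = 56.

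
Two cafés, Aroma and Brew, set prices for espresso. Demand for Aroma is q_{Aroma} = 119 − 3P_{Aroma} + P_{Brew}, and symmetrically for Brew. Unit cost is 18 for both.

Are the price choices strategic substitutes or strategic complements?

strategic complements

Aroma's profit: π = (P_{Aroma} − 18)(119 − 3P_{Aroma} + P_{Brew}).
∂π/∂P_{Aroma} = 173 − 6P_{Aroma} + P_{Brew} = 0 ⇒ P_{Aroma} = 173/6 + (1/6)P_{Brew}.
The best-response slope dP_{Aroma}/dP_{Brew} = 1/6 > 0: the reaction function is upward-sloping, so the choices are strategic complements.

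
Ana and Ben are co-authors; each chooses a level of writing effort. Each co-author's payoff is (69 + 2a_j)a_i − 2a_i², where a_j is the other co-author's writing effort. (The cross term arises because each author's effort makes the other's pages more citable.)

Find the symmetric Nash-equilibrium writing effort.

34.5

Ana's payoff is (69 + 2a_B)a_A − 2a_A².
∂π/∂a_A = 69 + 2a_B − 4a_A = 0, so a_A = 17.25 + 0.5a_B.
By symmetry a_B = a_A; substituting into the reaction function, 0.5a_A = 17.25 and a_A = 34.5.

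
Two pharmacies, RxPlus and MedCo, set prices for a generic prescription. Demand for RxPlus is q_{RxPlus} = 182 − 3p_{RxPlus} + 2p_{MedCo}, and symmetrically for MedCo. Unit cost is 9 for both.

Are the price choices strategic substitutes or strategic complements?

strategic complements

RxPlus's profit: π = (p_{RxPlus} − 9)(182 − 3p_{RxPlus} + 2p_{MedCo}).
∂π/∂p_{RxPlus} = 209 − 6p_{RxPlus} + 2p_{MedCo} = 0 ⇒ p_{RxPlus} = 209/6 + (1/3)p_{MedCo}.
The best-response slope dp_{RxPlus}/dp_{MedCo} = 1/3 > 0: the reaction function is upward-sloping, so the choices are strategic complements.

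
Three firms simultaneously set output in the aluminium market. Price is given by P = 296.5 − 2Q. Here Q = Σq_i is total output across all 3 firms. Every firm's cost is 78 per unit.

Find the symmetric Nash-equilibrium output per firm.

27.3125

A representative firm's profit is π_i = q_i(296.5 − 2Q) − 78q_i, with Q = q_i + Σ_{j≠i} q_j.
First-order condition: 218.5 − 4q_i − 2Σ_{j≠i} q_j = 0.
Imposing symmetry (q_j = q for all j) turns Σ_{j≠i} q_j into 2q, so 218.5 = 8q and q = 27.3125.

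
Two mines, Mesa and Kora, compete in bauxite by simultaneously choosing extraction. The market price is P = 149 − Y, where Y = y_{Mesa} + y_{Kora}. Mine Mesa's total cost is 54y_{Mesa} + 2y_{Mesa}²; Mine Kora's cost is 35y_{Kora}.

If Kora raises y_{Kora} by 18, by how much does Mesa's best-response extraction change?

Mine Mesa's profit: π = y_{Mesa}(149 − (y_{Mesa} + y_{Kora})) − 54y_{Mesa} − 2y_{Mesa}².
∂π/∂y_{Mesa} = 95 − 6y_{Mesa} − y_{Kora} = 0, so y_{Mesa} = 95/6 − (1/6)y_{Kora}.
The reaction-function slope is −1/6, so an 18-unit rise in y_{Kora} moves y_{Mesa} by −1/6 × 18 = −3. Mesa's best response falls — the actions are strategic substitutes.

-3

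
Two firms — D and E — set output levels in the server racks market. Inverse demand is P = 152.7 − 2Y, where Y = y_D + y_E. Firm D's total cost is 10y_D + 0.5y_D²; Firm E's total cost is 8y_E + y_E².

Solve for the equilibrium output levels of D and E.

Firm D's profit: π = y_D(152.7 − 2(y_D + y_E)) − 10y_D − 0.5y_D².
∂π/∂y_D = 142.7 − 5y_D − 2y_E = 0, so y_D = 28.54 − 0.4y_E.
For E: ∂π/∂y_E = 144.7 − 6y_E − 2y_D = 0 ⇒ y_E = 1447/60 − (1/3)y_D.
Plugging y_E into D's best response: y_D = 28.54 − 0.4(1447/60 − (1/3)y_D) ⇒ (13/15)y_D = 1417/75, so y_D = 21.8.
Then y_E = 1447/60 − (1/3)·21.8 = 16.85.

21.8, 16.85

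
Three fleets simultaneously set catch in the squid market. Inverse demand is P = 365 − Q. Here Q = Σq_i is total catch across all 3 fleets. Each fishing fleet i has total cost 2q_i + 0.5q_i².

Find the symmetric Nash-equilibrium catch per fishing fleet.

A representative fishing fleet's profit is π_i = q_i(365 − Q) − 2q_i − 0.5q_i², with Q = q_i + Σ_{j≠i} q_j.
First-order condition: 363 − 3q_i − Σ_{j≠i} q_j = 0.
With identical fishing fleets, set every q_j = q: then 363 − 3q − 2q = 0, i.e. q = 363/5 = 72.6.

72.6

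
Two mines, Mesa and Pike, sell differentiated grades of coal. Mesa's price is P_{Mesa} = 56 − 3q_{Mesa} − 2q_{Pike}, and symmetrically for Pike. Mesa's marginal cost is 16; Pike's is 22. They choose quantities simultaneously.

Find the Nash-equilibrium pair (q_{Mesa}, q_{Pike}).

Mine Mesa's profit: π = q_{Mesa}(56 − 3q_{Mesa} − 2q_{Pike}) − 16q_{Mesa}.
∂π/∂q_{Mesa} = 40 − 6q_{Mesa} − 2q_{Pike} = 0 ⇒ q_{Mesa} = 20/3 − (1/3)q_{Pike}.
Similarly q_{Pike} = 17/3 − (1/3)q_{Mesa}.
Substituting the second reaction function into the first: q_{Mesa} = 20/3 − (1/3)(17/3 − (1/3)q_{Mesa}), which gives (8/9)q_{Mesa} = 43/9 ⇒ q_{Mesa} = 5.375.
Then q_{Pike} = 17/3 − (1/3)·5.375 = 3.875.

5.375, 3.875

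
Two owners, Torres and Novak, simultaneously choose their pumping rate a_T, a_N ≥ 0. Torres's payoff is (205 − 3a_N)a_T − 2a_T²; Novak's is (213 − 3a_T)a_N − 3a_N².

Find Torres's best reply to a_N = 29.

29.5

Expanding Torres's payoff: 205a_T − 3a_Na_T − 2a_T².
∂π/∂a_T = 205 − 3a_N − 4a_T = 0, so a_T = 51.25 − 0.75a_N.
At a_N = 29: a_T = 51.25 − 0.75·29 = 29.5.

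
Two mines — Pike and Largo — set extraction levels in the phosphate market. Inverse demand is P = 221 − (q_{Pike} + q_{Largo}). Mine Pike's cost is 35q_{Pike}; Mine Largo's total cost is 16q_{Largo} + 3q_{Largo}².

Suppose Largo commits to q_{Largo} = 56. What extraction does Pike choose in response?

Mine Pike's profit: π = q_{Pike}(221 − (q_{Pike} + q_{Largo})) − 35q_{Pike}.
∂π/∂q_{Pike} = 186 − 2q_{Pike} − q_{Largo} = 0, so q_{Pike} = 93 − 0.5q_{Largo}.
At q_{Largo} = 56: q_{Pike} = 93 − 0.5·56 = 65.

65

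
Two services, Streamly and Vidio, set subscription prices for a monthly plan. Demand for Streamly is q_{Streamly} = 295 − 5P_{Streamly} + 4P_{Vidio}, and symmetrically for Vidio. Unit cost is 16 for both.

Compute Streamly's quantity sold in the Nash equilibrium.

Streamly's profit: π = (P_{Streamly} − 16)(295 − 5P_{Streamly} + 4P_{Vidio}).
∂π/∂P_{Streamly} = 375 − 10P_{Streamly} + 4P_{Vidio} = 0 ⇒ P_{Streamly} = 37.5 + 0.4P_{Vidio}.
By symmetry P_{Vidio} = P_{Streamly}; substituting into the reaction function, 0.6P_{Streamly} = 37.5 and P_{Streamly} = 62.5.
q_{Streamly} = 295 − 5·62.5 + 4·62.5 = 232.5.

232.5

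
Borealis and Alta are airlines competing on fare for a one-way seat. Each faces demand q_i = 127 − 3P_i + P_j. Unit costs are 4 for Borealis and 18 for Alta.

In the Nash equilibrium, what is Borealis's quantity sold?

75

Borealis's profit: π = (P_{Borealis} − 4)(127 − 3P_{Borealis} + P_{Alta}).
∂π/∂P_{Borealis} = 139 − 6P_{Borealis} + P_{Alta} = 0 ⇒ P_{Borealis} = 139/6 + (1/6)P_{Alta}.
Similarly P_{Alta} = 181/6 + (1/6)P_{Borealis}.
Substituting the second reaction function into the first: P_{Borealis} = 139/6 + (1/6)(181/6 + (1/6)P_{Borealis}), which gives (35/36)P_{Borealis} = 1015/36 ⇒ P_{Borealis} = 29.
Then P_{Alta} = 181/6 + (1/6)·29 = 35.
q_{Borealis} = 127 − 3·29 + 35 = 75.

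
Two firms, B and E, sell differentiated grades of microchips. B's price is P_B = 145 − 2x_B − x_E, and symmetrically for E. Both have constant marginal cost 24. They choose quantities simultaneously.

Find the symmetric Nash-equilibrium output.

Firm B's profit: π = x_B(145 − 2x_B − x_E) − 24x_B.
∂π/∂x_B = 121 − 4x_B − x_E = 0 ⇒ x_B = 30.25 − 0.25x_E.
Setting x_B = x_E in the reaction function: x_B = 30.25 − 0.25x_B, so x_B = 30.25 / 1.25 = 24.2.

24.2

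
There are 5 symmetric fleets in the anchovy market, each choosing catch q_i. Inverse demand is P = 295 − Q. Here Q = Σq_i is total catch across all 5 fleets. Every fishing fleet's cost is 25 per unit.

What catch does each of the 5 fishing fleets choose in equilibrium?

A representative fishing fleet's profit is π_i = q_i(295 − Q) − 25q_i, with Q = q_i + Σ_{j≠i} q_j.
First-order condition: 270 − 2q_i − Σ_{j≠i} q_j = 0.
In a symmetric equilibrium every fishing fleet chooses the same q, so Σ_{j≠i} q_j = 4q. The condition becomes 270 − 6q = 0, giving q = 270/6 = 45.

45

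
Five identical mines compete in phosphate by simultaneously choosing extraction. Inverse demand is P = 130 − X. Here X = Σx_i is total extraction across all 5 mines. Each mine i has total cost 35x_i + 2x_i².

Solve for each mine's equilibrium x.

A representative mine's profit is π_i = x_i(130 − X) − 35x_i − 2x_i², with X = x_i + Σ_{j≠i} x_j.
First-order condition: 95 − 6x_i − Σ_{j≠i} x_j = 0.
In a symmetric equilibrium every mine chooses the same x, so Σ_{j≠i} x_j = 4x. The condition becomes 95 − 10x = 0, giving x = 95/10 = 9.5.

9.5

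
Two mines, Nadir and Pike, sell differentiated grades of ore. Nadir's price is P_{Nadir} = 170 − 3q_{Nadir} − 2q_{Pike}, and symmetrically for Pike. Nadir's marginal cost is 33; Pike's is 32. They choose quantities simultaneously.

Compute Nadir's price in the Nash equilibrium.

Mine Nadir's profit: π = q_{Nadir}(170 − 3q_{Nadir} − 2q_{Pike}) − 33q_{Nadir}.
∂π/∂q_{Nadir} = 137 − 6q_{Nadir} − 2q_{Pike} = 0 ⇒ q_{Nadir} = 137/6 − (1/3)q_{Pike}.
Similarly q_{Pike} = 23 − (1/3)q_{Nadir}.
Solving the two reaction functions simultaneously: (1 − (−1/3)(−1/3))q_{Nadir} = 137/6 − (1/3)·23, so (8/9)q_{Nadir} = 91/6 and q_{Nadir} = 17.0625.
Then q_{Pike} = 23 − (1/3)·17.0625 = 17.3125.
P_{Nadir} = 170 − 3·17.0625 − 2·17.3125 = 84.1875.

84.1875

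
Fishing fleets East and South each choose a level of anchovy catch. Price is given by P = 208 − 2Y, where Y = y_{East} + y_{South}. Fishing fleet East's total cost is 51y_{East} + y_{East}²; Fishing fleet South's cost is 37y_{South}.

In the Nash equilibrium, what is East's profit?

613.47

Fishing fleet East's profit: π = y_{East}(208 − 2(y_{East} + y_{South})) − 51y_{East} − y_{East}².
∂π/∂y_{East} = 157 − 6y_{East} − 2y_{South} = 0, so y_{East} = 157/6 − (1/3)y_{South}.
For South: ∂π/∂y_{South} = 171 − 4y_{South} − 2y_{East} = 0 ⇒ y_{South} = 42.75 − 0.5y_{East}.
Plugging y_{South} into East's best response: y_{East} = 157/6 − (1/3)(42.75 − 0.5y_{East}) ⇒ (5/6)y_{East} = 143/12, so y_{East} = 14.3.
Then y_{South} = 42.75 − 0.5·14.3 = 35.6.
Price P = 208 − 2·49.9 = 108.2.
East's profit: (108.2 − 51)·14.3 − (14.3)² = 613.47.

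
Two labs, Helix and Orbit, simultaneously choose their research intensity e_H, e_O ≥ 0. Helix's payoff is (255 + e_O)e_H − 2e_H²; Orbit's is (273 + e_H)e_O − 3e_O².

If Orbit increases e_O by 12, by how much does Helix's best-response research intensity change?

3

Expanding Helix's payoff: 255e_H + e_Oe_H − 2e_H².
∂π/∂e_H = 255 + e_O − 4e_H = 0, so e_H = 63.75 + 0.25e_O.
The reaction-function slope is 0.25, so a 12-unit rise in e_O moves e_H by 0.25 × 12 = 3. Helix's best response rises — the actions are strategic complements.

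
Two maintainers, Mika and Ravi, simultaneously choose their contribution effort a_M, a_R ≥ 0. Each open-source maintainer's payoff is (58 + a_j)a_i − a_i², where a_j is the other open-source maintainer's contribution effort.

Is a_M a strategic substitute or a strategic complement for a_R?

Mika's payoff is (58 + a_R)a_M − a_M².
∂π/∂a_M = 58 + a_R − 2a_M = 0, so a_M = 29 + 0.5a_R.
The best-response slope da_M/da_R = 0.5 > 0: the reaction function is upward-sloping, so the choices are strategic complements.

strategic complements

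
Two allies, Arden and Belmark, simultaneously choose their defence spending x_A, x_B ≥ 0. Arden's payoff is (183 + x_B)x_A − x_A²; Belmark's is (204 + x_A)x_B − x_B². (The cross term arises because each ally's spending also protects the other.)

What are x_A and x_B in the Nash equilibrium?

190, 197

Expanding Arden's payoff: 183x_A + x_Bx_A − x_A².
∂π/∂x_A = 183 + x_B − 2x_A = 0, so x_A = 91.5 + 0.5x_B.
Likewise for Belmark: x_B = 102 + 0.5x_A.
Plugging x_B into Arden's best response: x_A = 91.5 + 0.5(102 + 0.5x_A) ⇒ 0.75x_A = 142.5, so x_A = 190.
Then x_B = 102 + 0.5·190 = 197.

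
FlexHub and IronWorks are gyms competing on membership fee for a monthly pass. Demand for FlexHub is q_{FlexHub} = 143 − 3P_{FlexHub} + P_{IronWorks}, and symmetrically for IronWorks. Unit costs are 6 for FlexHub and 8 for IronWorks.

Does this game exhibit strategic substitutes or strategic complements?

FlexHub's profit: π = (P_{FlexHub} − 6)(143 − 3P_{FlexHub} + P_{IronWorks}).
∂π/∂P_{FlexHub} = 161 − 6P_{FlexHub} + P_{IronWorks} = 0 ⇒ P_{FlexHub} = 161/6 + (1/6)P_{IronWorks}.
The best-response slope dP_{FlexHub}/dP_{IronWorks} = 1/6 > 0: the reaction function is upward-sloping, so the choices are strategic complements.

strategic complements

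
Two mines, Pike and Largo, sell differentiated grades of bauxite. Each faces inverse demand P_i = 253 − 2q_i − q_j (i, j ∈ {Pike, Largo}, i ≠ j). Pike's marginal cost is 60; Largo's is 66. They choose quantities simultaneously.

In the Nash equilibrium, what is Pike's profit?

3042

Mine Pike's profit: π = q_{Pike}(253 − 2q_{Pike} − q_{Largo}) − 60q_{Pike}.
∂π/∂q_{Pike} = 193 − 4q_{Pike} − q_{Largo} = 0 ⇒ q_{Pike} = 48.25 − 0.25q_{Largo}.
Similarly q_{Largo} = 46.75 − 0.25q_{Pike}.
Plugging q_{Largo} into Pike's best response: q_{Pike} = 48.25 − 0.25(46.75 − 0.25q_{Pike}) ⇒ 0.9375q_{Pike} = 36.5625, so q_{Pike} = 39.
Then q_{Largo} = 46.75 − 0.25·39 = 37.
P_{Pike} = 253 − 2·39 − 37 = 138.
Profit = (138 − 60)·39 = 3042.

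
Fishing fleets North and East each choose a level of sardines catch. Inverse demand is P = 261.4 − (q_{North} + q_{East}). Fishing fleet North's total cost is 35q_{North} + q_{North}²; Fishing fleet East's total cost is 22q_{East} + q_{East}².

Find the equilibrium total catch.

Fishing fleet North's profit: π = q_{North}(261.4 − (q_{North} + q_{East})) − 35q_{North} − q_{North}².
∂π/∂q_{North} = 226.4 − 4q_{North} − q_{East} = 0, so q_{North} = 56.6 − 0.25q_{East}.
By the same steps for East: q_{East} = 59.85 − 0.25q_{North}.
Substituting the second reaction function into the first: q_{North} = 56.6 − 0.25(59.85 − 0.25q_{North}), which gives 0.9375q_{North} = 41.6375 ⇒ q_{North} = 3331/75.
Then q_{East} = 59.85 − 0.25·(3331/75) = 3656/75.
Total catch: 3331/75 + 3656/75 = 93.16.

93.16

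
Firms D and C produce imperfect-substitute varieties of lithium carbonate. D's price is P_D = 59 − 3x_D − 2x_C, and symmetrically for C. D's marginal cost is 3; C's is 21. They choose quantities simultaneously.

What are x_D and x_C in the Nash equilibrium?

8.125, 3.625

Firm D's profit: π = x_D(59 − 3x_D − 2x_C) − 3x_D.
∂π/∂x_D = 56 − 6x_D − 2x_C = 0 ⇒ x_D = 28/3 − (1/3)x_C.
Similarly x_C = 19/3 − (1/3)x_D.
Plugging x_C into D's best response: x_D = 28/3 − (1/3)(19/3 − (1/3)x_D) ⇒ (8/9)x_D = 65/9, so x_D = 8.125.
Then x_C = 19/3 − (1/3)·8.125 = 3.625.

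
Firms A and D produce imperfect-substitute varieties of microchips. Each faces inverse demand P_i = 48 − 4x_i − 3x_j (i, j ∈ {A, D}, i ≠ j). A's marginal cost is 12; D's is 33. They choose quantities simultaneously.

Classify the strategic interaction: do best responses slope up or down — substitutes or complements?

Firm A's profit: π = x_A(48 − 4x_A − 3x_D) − 12x_A.
∂π/∂x_A = 36 − 8x_A − 3x_D = 0 ⇒ x_A = 4.5 − 0.375x_D.
The best-response slope dx_A/dx_D = −0.375 < 0: the reaction function is downward-sloping, so the choices are strategic substitutes.

strategic substitutes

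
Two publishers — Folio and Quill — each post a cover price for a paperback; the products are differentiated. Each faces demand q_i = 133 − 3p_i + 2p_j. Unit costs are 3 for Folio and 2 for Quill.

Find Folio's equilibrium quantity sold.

96.9375

Folio's profit: π = (p_{Folio} − 3)(133 − 3p_{Folio} + 2p_{Quill}).
∂π/∂p_{Folio} = 142 − 6p_{Folio} + 2p_{Quill} = 0 ⇒ p_{Folio} = 71/3 + (1/3)p_{Quill}.
Similarly p_{Quill} = 139/6 + (1/3)p_{Folio}.
Solving the two reaction functions simultaneously: (1 − (1/3)(1/3))p_{Folio} = 71/3 + (1/3)·(139/6), so (8/9)p_{Folio} = 565/18 and p_{Folio} = 35.3125.
Then p_{Quill} = 139/6 + (1/3)·35.3125 = 34.9375.
q_{Folio} = 133 − 3·35.3125 + 2·34.9375 = 96.9375.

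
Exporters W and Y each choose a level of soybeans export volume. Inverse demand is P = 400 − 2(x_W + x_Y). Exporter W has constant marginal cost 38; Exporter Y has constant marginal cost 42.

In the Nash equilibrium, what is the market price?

Exporter W's profit: π = x_W(400 − 2(x_W + x_Y)) − 38x_W.
∂π/∂x_W = 362 − 4x_W − 2x_Y = 0, so x_W = 90.5 − 0.5x_Y.
By the same steps for Y: x_Y = 89.5 − 0.5x_W.
Plugging x_Y into W's best response: x_W = 90.5 − 0.5(89.5 − 0.5x_W) ⇒ 0.75x_W = 45.75, so x_W = 61.
Then x_Y = 89.5 − 0.5·61 = 59.
Equilibrium price: P = 400 − 2·120 = 160.

160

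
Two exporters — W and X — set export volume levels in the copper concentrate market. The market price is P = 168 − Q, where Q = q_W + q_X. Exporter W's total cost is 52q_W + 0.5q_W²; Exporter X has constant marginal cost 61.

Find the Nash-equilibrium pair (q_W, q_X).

Exporter W's profit: π = q_W(168 − (q_W + q_X)) − 52q_W − 0.5q_W².
∂π/∂q_W = 116 − 3q_W − q_X = 0, so q_W = 116/3 − (1/3)q_X.
For X: ∂π/∂q_X = 107 − 2q_X − q_W = 0 ⇒ q_X = 53.5 − 0.5q_W.
Solving the two reaction functions simultaneously: (1 − (−1/3)(−0.5))q_W = 116/3 − (1/3)·53.5, so (5/6)q_W = 125/6 and q_W = 25.
Then q_X = 53.5 − 0.5·25 = 41.

25, 41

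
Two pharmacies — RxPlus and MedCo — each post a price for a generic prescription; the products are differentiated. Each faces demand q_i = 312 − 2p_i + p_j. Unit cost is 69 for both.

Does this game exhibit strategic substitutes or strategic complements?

strategic complements

RxPlus's profit: π = (p_{RxPlus} − 69)(312 − 2p_{RxPlus} + p_{MedCo}).
∂π/∂p_{RxPlus} = 450 − 4p_{RxPlus} + p_{MedCo} = 0 ⇒ p_{RxPlus} = 112.5 + 0.25p_{MedCo}.
The best-response slope dp_{RxPlus}/dp_{MedCo} = 0.25 > 0: the reaction function is upward-sloping, so the choices are strategic complements.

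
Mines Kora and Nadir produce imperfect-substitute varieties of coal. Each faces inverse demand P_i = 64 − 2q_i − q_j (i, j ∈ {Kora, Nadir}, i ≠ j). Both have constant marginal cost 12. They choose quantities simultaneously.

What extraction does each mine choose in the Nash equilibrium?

Mine Kora's profit: π = q_{Kora}(64 − 2q_{Kora} − q_{Nadir}) − 12q_{Kora}.
∂π/∂q_{Kora} = 52 − 4q_{Kora} − q_{Nadir} = 0 ⇒ q_{Kora} = 13 − 0.25q_{Nadir}.
Setting q_{Kora} = q_{Nadir} in the reaction function: q_{Kora} = 13 − 0.25q_{Kora}, so q_{Kora} = 13 / 1.25 = 10.4.

10.4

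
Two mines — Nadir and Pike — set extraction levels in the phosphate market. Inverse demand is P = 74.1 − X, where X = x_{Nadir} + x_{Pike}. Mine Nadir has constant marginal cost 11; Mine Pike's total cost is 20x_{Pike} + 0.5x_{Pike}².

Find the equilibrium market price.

Mine Nadir's profit: π = x_{Nadir}(74.1 − (x_{Nadir} + x_{Pike})) − 11x_{Nadir}.
∂π/∂x_{Nadir} = 63.1 − 2x_{Nadir} − x_{Pike} = 0, so x_{Nadir} = 31.55 − 0.5x_{Pike}.
For Pike: ∂π/∂x_{Pike} = 54.1 − 3x_{Pike} − x_{Nadir} = 0 ⇒ x_{Pike} = 541/30 − (1/3)x_{Nadir}.
Plugging x_{Pike} into Nadir's best response: x_{Nadir} = 31.55 − 0.5(541/30 − (1/3)x_{Nadir}) ⇒ (5/6)x_{Nadir} = 338/15, so x_{Nadir} = 27.04.
Then x_{Pike} = 541/30 − (1/3)·27.04 = 9.02.
Equilibrium price: P = 74.1 − 36.06 = 38.04.

38.04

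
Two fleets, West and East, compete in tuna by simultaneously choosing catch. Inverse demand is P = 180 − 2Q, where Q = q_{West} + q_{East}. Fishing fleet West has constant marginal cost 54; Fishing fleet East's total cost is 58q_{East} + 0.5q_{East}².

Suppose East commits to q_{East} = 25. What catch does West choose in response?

Fishing fleet West's profit: π = q_{West}(180 − 2(q_{West} + q_{East})) − 54q_{West}.
∂π/∂q_{West} = 126 − 4q_{West} − 2q_{East} = 0, so q_{West} = 31.5 − 0.5q_{East}.
At q_{East} = 25: q_{West} = 31.5 − 0.5·25 = 19.

19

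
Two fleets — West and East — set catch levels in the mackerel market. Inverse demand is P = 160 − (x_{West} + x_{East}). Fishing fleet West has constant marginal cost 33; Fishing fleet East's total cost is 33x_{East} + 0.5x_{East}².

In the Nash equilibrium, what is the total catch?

76.2

Fishing fleet West's profit: π = x_{West}(160 − (x_{West} + x_{East})) − 33x_{West}.
∂π/∂x_{West} = 127 − 2x_{West} − x_{East} = 0, so x_{West} = 63.5 − 0.5x_{East}.
For East: ∂π/∂x_{East} = 127 − 3x_{East} − x_{West} = 0 ⇒ x_{East} = 127/3 − (1/3)x_{West}.
Substituting the second reaction function into the first: x_{West} = 63.5 − 0.5(127/3 − (1/3)x_{West}), which gives (5/6)x_{West} = 127/3 ⇒ x_{West} = 50.8.
Then x_{East} = 127/3 − (1/3)·50.8 = 25.4.
Total catch: 50.8 + 25.4 = 76.2.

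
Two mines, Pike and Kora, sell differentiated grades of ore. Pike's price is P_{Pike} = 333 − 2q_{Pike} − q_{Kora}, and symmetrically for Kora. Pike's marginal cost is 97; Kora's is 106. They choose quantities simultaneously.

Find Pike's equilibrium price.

192.6

Mine Pike's profit: π = q_{Pike}(333 − 2q_{Pike} − q_{Kora}) − 97q_{Pike}.
∂π/∂q_{Pike} = 236 − 4q_{Pike} − q_{Kora} = 0 ⇒ q_{Pike} = 59 − 0.25q_{Kora}.
Similarly q_{Kora} = 56.75 − 0.25q_{Pike}.
Plugging q_{Kora} into Pike's best response: q_{Pike} = 59 − 0.25(56.75 − 0.25q_{Pike}) ⇒ 0.9375q_{Pike} = 44.8125, so q_{Pike} = 47.8.
Then q_{Kora} = 56.75 − 0.25·47.8 = 44.8.
P_{Pike} = 333 − 2·47.8 − 44.8 = 192.6.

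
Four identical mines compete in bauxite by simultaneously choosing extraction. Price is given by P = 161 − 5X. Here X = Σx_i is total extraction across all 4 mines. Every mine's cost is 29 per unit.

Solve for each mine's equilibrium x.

5.28

A representative mine's profit is π_i = x_i(161 − 5X) − 29x_i, with X = x_i + Σ_{j≠i} x_j.
First-order condition: 132 − 10x_i − 5Σ_{j≠i} x_j = 0.
In a symmetric equilibrium every mine chooses the same x, so Σ_{j≠i} x_j = 3x. The condition becomes 132 − 25x = 0, giving x = 132/25 = 5.28.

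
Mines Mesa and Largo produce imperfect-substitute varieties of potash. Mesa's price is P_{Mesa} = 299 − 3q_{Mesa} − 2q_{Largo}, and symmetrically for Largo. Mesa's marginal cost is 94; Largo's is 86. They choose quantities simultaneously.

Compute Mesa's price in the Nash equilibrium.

Mine Mesa's profit: π = q_{Mesa}(299 − 3q_{Mesa} − 2q_{Largo}) − 94q_{Mesa}.
∂π/∂q_{Mesa} = 205 − 6q_{Mesa} − 2q_{Largo} = 0 ⇒ q_{Mesa} = 205/6 − (1/3)q_{Largo}.
Similarly q_{Largo} = 35.5 − (1/3)q_{Mesa}.
Plugging q_{Largo} into Mesa's best response: q_{Mesa} = 205/6 − (1/3)(35.5 − (1/3)q_{Mesa}) ⇒ (8/9)q_{Mesa} = 67/3, so q_{Mesa} = 25.125.
Then q_{Largo} = 35.5 − (1/3)·25.125 = 27.125.
P_{Mesa} = 299 − 3·25.125 − 2·27.125 = 169.375.

169.375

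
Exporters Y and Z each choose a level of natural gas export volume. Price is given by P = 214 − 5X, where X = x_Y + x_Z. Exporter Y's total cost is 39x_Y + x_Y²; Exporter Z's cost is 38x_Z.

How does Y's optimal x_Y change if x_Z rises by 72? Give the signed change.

-30

Exporter Y's profit: π = x_Y(214 − 5(x_Y + x_Z)) − 39x_Y − x_Y².
∂π/∂x_Y = 175 − 12x_Y − 5x_Z = 0, so x_Y = 175/12 − (5/12)x_Z.
The reaction-function slope is −5/12, so a 72-unit rise in x_Z moves x_Y by −5/12 × 72 = −30. Y's best response falls — the actions are strategic substitutes.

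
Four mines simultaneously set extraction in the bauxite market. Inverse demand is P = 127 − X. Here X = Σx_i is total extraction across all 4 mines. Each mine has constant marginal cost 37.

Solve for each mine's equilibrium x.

18

A representative mine's profit is π_i = x_i(127 − X) − 37x_i, with X = x_i + Σ_{j≠i} x_j.
First-order condition: 90 − 2x_i − Σ_{j≠i} x_j = 0.
In a symmetric equilibrium every mine chooses the same x, so Σ_{j≠i} x_j = 3x. The condition becomes 90 − 5x = 0, giving x = 90/5 = 18.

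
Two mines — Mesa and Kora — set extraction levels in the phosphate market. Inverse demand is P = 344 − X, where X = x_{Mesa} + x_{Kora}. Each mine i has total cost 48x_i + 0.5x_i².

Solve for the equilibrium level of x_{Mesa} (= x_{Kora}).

Mine Mesa's profit: π = x_{Mesa}(344 − (x_{Mesa} + x_{Kora})) − 48x_{Mesa} − 0.5x_{Mesa}².
∂π/∂x_{Mesa} = 296 − 3x_{Mesa} − x_{Kora} = 0, so x_{Mesa} = 296/3 − (1/3)x_{Kora}.
By symmetry x_{Kora} = x_{Mesa}; substituting into the reaction function, (4/3)x_{Mesa} = 296/3 and x_{Mesa} = 74.

74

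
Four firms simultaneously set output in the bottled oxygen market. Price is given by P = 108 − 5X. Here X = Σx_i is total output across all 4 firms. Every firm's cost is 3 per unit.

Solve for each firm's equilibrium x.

4.2

A representative firm's profit is π_i = x_i(108 − 5X) − 3x_i, with X = x_i + Σ_{j≠i} x_j.
First-order condition: 105 − 10x_i − 5Σ_{j≠i} x_j = 0.
Imposing symmetry (x_j = x for all j) turns Σ_{j≠i} x_j into 3x, so 105 = 25x and x = 4.2.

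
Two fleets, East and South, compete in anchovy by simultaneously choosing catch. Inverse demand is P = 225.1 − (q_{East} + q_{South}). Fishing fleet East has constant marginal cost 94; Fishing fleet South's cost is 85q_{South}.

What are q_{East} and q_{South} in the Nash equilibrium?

Fishing fleet East's profit: π = q_{East}(225.1 − (q_{East} + q_{South})) − 94q_{East}.
∂π/∂q_{East} = 131.1 − 2q_{East} − q_{South} = 0, so q_{East} = 65.55 − 0.5q_{South}.
By the same steps for South: q_{South} = 70.05 − 0.5q_{East}.
Plugging q_{South} into East's best response: q_{East} = 65.55 − 0.5(70.05 − 0.5q_{East}) ⇒ 0.75q_{East} = 30.525, so q_{East} = 40.7.
Then q_{South} = 70.05 − 0.5·40.7 = 49.7.

40.7, 49.7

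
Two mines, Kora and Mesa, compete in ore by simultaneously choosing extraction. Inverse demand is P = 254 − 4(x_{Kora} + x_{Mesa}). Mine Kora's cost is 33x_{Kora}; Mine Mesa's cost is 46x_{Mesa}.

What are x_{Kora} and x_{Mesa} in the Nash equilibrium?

Mine Kora's profit: π = x_{Kora}(254 − 4(x_{Kora} + x_{Mesa})) − 33x_{Kora}.
∂π/∂x_{Kora} = 221 − 8x_{Kora} − 4x_{Mesa} = 0, so x_{Kora} = 27.625 − 0.5x_{Mesa}.
By the same steps for Mesa: x_{Mesa} = 26 − 0.5x_{Kora}.
Plugging x_{Mesa} into Kora's best response: x_{Kora} = 27.625 − 0.5(26 − 0.5x_{Kora}) ⇒ 0.75x_{Kora} = 14.625, so x_{Kora} = 19.5.
Then x_{Mesa} = 26 − 0.5·19.5 = 16.25.

19.5, 16.25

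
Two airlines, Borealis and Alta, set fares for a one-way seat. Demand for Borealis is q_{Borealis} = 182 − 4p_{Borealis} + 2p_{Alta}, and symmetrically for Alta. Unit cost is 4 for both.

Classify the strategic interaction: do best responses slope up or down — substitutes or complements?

Borealis's profit: π = (p_{Borealis} − 4)(182 − 4p_{Borealis} + 2p_{Alta}).
∂π/∂p_{Borealis} = 198 − 8p_{Borealis} + 2p_{Alta} = 0 ⇒ p_{Borealis} = 24.75 + 0.25p_{Alta}.
The best-response slope dp_{Borealis}/dp_{Alta} = 0.25 > 0: the reaction function is upward-sloping, so the choices are strategic complements.

strategic complements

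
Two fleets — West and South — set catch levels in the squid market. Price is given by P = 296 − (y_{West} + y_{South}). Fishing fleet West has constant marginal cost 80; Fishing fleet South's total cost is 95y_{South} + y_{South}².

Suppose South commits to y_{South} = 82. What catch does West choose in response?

67

Fishing fleet West's profit: π = y_{West}(296 − (y_{West} + y_{South})) − 80y_{West}.
∂π/∂y_{West} = 216 − 2y_{West} − y_{South} = 0, so y_{West} = 108 − 0.5y_{South}.
At y_{South} = 82: y_{West} = 108 − 0.5·82 = 67.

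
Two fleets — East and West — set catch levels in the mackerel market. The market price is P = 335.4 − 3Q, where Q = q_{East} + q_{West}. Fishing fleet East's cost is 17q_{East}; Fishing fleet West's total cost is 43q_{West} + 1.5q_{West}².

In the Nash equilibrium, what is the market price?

149.56

Fishing fleet East's profit: π = q_{East}(335.4 − 3(q_{East} + q_{West})) − 17q_{East}.
∂π/∂q_{East} = 318.4 − 6q_{East} − 3q_{West} = 0, so q_{East} = 796/15 − 0.5q_{West}.
For West: ∂π/∂q_{West} = 292.4 − 9q_{West} − 3q_{East} = 0 ⇒ q_{West} = 1462/45 − (1/3)q_{East}.
Solving the two reaction functions simultaneously: (1 − (−0.5)(−1/3))q_{East} = 796/15 − 0.5·(1462/45), so (5/6)q_{East} = 1657/45 and q_{East} = 3314/75.
Then q_{West} = 1462/45 − (1/3)·(3314/75) = 17.76.
Equilibrium price: P = 335.4 − 3·(4646/75) = 149.56.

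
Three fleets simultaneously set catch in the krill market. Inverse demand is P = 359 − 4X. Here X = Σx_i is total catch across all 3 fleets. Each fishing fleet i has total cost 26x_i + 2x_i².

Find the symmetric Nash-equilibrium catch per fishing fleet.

16.65

A representative fishing fleet's profit is π_i = x_i(359 − 4X) − 26x_i − 2x_i², with X = x_i + Σ_{j≠i} x_j.
First-order condition: 333 − 12x_i − 4Σ_{j≠i} x_j = 0.
In a symmetric equilibrium every fishing fleet chooses the same x, so Σ_{j≠i} x_j = 2x. The condition becomes 333 − 20x = 0, giving x = 333/20 = 16.65.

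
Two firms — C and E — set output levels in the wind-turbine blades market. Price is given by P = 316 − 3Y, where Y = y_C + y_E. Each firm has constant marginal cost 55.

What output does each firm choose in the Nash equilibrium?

29

Firm C's profit: π = y_C(316 − 3(y_C + y_E)) − 55y_C.
∂π/∂y_C = 261 − 6y_C − 3y_E = 0, so y_C = 43.5 − 0.5y_E.
By symmetry y_E = y_C; substituting into the reaction function, 1.5y_C = 43.5 and y_C = 29.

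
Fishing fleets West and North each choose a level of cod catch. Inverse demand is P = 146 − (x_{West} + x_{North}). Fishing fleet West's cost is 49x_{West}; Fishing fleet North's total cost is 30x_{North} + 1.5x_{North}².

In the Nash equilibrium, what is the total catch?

56

Fishing fleet West's profit: π = x_{West}(146 − (x_{West} + x_{North})) − 49x_{West}.
∂π/∂x_{West} = 97 − 2x_{West} − x_{North} = 0, so x_{West} = 48.5 − 0.5x_{North}.
For North: ∂π/∂x_{North} = 116 − 5x_{North} − x_{West} = 0 ⇒ x_{North} = 23.2 − 0.2x_{West}.
Substituting the second reaction function into the first: x_{West} = 48.5 − 0.5(23.2 − 0.2x_{West}), which gives 0.9x_{West} = 36.9 ⇒ x_{West} = 41.
Then x_{North} = 23.2 − 0.2·41 = 15.
Total catch: 41 + 15 = 56.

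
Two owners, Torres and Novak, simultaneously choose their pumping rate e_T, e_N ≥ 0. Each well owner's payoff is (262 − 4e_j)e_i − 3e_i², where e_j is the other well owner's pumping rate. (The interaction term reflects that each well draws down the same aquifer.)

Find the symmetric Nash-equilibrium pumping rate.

Torres's payoff is (262 − 4e_N)e_T − 3e_T².
∂π/∂e_T = 262 − 4e_N − 6e_T = 0, so e_T = 131/3 − (2/3)e_N.
By symmetry e_N = e_T; substituting into the reaction function, (5/3)e_T = 131/3 and e_T = 26.2.

26.2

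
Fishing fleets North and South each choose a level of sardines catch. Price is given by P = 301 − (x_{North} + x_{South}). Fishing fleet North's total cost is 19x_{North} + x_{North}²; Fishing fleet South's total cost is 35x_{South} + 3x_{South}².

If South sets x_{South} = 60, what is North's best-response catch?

Fishing fleet North's profit: π = x_{North}(301 − (x_{North} + x_{South})) − 19x_{North} − x_{North}².
∂π/∂x_{North} = 282 − 4x_{North} − x_{South} = 0, so x_{North} = 70.5 − 0.25x_{South}.
At x_{South} = 60: x_{North} = 70.5 − 0.25·60 = 55.5.

55.5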